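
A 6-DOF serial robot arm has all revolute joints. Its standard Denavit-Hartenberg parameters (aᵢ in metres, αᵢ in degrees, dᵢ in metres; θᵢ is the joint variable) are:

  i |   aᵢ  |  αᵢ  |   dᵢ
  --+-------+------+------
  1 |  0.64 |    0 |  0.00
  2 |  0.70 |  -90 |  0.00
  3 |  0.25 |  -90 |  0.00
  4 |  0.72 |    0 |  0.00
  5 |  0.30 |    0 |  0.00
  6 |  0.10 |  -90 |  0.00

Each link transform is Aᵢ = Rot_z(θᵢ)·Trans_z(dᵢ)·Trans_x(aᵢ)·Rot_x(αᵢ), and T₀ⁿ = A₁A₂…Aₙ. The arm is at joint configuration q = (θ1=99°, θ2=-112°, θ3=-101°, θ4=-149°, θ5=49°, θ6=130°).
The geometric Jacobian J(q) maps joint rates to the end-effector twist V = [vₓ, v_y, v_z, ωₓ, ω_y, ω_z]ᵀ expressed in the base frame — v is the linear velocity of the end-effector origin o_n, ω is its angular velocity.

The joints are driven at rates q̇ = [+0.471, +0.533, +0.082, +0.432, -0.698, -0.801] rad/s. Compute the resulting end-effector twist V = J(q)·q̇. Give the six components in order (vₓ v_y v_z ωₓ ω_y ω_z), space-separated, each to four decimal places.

-0.7017 1.1870 0.1273 -1.0021 0.3155 0.8004

o_n = [0.7824, 1.0609, -0.3265]
J₁: ẑ×o_n = [-1.0609, 0.7824, 0.0000], ω = ẑ
J2: z=[0.0000, 0.0000, 1.0000] o=[-0.1001, 0.6321, 0.0000] → [-0.4287, 0.8825, 0.0000, 0.0000, 0.0000, 1.0000]
J3: z=[0.2250, 0.9744, 0.0000] o=[0.5819, 0.4747, 0.0000] → [-0.3182, 0.0735, -0.0635, 0.2250, 0.9744, 0.0000]
J4: z=[0.9565, -0.2208, 0.1908] o=[0.5355, 0.4854, 0.2454] → [0.0165, 0.5942, 0.6049, 0.9565, -0.2208, 0.1908]
J5: z=[0.9565, -0.2208, 0.1908] o=[0.7336, 0.8202, -0.3604] → [-0.0534, -0.0231, 0.2409, 0.9565, -0.2208, 0.1908]
J6: z=[0.9565, -0.2208, 0.1908] o=[0.8098, 1.1059, -0.4116] → [-0.0102, -0.0865, -0.0491, 0.9565, -0.2208, 0.1908]
V = J·q̇ = [-0.7017, 1.1870, 0.1273, -1.0021, 0.3155, 0.8004]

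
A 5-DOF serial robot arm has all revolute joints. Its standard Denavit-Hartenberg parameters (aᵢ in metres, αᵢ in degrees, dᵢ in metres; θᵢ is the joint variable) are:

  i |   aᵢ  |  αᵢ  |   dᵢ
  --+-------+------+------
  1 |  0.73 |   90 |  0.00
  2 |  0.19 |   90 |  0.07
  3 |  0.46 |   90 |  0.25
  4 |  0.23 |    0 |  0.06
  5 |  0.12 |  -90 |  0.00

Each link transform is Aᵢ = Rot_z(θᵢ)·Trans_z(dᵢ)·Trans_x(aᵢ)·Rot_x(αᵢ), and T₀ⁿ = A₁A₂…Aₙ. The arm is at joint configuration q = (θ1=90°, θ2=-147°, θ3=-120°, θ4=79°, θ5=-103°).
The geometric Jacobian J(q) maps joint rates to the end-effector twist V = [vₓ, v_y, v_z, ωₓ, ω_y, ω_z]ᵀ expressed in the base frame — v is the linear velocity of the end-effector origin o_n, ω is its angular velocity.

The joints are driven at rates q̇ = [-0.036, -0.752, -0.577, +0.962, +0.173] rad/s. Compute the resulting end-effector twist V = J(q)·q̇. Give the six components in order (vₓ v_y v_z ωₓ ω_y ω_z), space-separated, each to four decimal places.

o_n = [-0.4313, 0.6390, 0.4500]
J₁: ẑ×o_n = [-0.6390, -0.4313, 0.0000], ω = ẑ
J2: z=[1.0000, -0.0000, 0.0000] o=[0.0000, 0.7300, 0.0000] → [-0.0000, -0.4500, -0.0910, 1.0000, -0.0000, 0.0000]
J3: z=[-0.0000, -0.5446, 0.8387] o=[0.0700, 0.5707, -0.1035] → [-0.3587, -0.4204, -0.2730, -0.0000, -0.5446, 0.8387]
J4: z=[0.5000, 0.7263, 0.4717] o=[-0.3284, 0.6274, 0.2315] → [0.1533, -0.1578, 0.0806, 0.5000, 0.7263, 0.4717]
J5: z=[0.5000, 0.7263, 0.4717] o=[-0.3364, 0.5664, 0.4611] → [-0.0423, -0.0392, 0.1052, 0.5000, 0.7263, 0.4717]
V = J·q̇ = [0.3701, 0.4379, 0.3217, -0.1845, 1.1386, 0.0154]

0.3701 0.4379 0.3217 -0.1845 1.1386 0.0154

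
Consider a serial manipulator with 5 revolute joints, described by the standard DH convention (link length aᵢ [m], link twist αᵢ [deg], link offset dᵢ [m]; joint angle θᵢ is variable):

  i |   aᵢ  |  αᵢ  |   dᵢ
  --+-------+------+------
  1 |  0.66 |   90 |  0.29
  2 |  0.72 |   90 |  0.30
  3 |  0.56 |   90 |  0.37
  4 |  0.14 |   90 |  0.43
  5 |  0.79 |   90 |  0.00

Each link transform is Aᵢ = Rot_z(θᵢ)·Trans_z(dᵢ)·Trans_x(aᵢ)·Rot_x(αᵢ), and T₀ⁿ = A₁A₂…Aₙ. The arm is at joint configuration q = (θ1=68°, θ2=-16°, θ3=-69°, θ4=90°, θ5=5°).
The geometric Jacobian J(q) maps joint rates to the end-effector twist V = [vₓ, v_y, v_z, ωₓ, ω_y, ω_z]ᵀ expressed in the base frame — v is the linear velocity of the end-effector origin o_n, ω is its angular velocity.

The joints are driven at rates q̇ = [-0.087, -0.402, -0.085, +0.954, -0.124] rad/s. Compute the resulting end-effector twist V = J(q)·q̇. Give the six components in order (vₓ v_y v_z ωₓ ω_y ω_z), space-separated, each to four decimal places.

o_n = [-0.0952, 0.8364, -1.0822]
J₁: ẑ×o_n = [-0.8364, -0.0952, 0.0000], ω = ẑ
J2: z=[0.9272, -0.3746, 0.0000] o=[0.2472, 0.6119, 0.2900] → [0.5140, 1.2722, 0.0798, 0.9272, -0.3746, 0.0000]
J3: z=[-0.1033, -0.2556, -0.9613] o=[0.7847, 1.1413, 0.0915] → [0.0069, 0.7246, -0.1934, -0.1033, -0.2556, -0.9613]
J4: z=[-0.6685, -0.6978, 0.2573] o=[0.3340, 1.4214, -0.3194] → [0.6828, -0.6203, 0.0916, -0.6685, -0.6978, 0.2573]
J5: z=[-0.7366, 0.6691, -0.0988] o=[0.0321, 1.0856, -0.3434] → [-0.5190, -0.5316, 0.2687, -0.7366, 0.6691, -0.0988]
V = J·q̇ = [0.5813, -1.0906, 0.0384, -0.9103, -0.5764, 0.2524]

0.5813 -1.0906 0.0384 -0.9103 -0.5764 0.2524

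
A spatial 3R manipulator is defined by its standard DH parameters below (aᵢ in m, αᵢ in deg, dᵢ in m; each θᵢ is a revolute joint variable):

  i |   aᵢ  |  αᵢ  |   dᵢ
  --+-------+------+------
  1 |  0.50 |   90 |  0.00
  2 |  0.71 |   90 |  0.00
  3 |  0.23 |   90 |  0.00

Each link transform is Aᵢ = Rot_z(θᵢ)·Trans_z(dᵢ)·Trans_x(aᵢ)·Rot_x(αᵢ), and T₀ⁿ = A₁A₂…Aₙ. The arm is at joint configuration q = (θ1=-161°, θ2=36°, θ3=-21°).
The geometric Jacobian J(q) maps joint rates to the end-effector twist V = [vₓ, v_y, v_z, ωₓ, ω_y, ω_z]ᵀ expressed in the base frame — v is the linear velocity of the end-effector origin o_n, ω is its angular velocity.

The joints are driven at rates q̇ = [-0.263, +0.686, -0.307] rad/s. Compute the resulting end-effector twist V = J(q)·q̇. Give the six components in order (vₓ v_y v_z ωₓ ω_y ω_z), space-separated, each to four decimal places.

o_n = [-1.1533, -0.4843, 0.5435]
J₁: ẑ×o_n = [0.4843, -1.1533, 0.0000], ω = ẑ
J2: z=[-0.3256, 0.9455, 0.0000] o=[-0.4728, -0.1628, 0.0000] → [0.5139, 0.1770, 0.7481, -0.3256, 0.9455, 0.0000]
J3: z=[-0.5558, -0.1914, -0.8090] o=[-1.0159, -0.3498, 0.4173] → [-0.1330, 0.1813, 0.0484, -0.5558, -0.1914, -0.8090]
V = J·q̇ = [0.2660, 0.3690, 0.4983, -0.0527, 0.7074, -0.0146]

0.2660 0.3690 0.4983 -0.0527 0.7074 -0.0146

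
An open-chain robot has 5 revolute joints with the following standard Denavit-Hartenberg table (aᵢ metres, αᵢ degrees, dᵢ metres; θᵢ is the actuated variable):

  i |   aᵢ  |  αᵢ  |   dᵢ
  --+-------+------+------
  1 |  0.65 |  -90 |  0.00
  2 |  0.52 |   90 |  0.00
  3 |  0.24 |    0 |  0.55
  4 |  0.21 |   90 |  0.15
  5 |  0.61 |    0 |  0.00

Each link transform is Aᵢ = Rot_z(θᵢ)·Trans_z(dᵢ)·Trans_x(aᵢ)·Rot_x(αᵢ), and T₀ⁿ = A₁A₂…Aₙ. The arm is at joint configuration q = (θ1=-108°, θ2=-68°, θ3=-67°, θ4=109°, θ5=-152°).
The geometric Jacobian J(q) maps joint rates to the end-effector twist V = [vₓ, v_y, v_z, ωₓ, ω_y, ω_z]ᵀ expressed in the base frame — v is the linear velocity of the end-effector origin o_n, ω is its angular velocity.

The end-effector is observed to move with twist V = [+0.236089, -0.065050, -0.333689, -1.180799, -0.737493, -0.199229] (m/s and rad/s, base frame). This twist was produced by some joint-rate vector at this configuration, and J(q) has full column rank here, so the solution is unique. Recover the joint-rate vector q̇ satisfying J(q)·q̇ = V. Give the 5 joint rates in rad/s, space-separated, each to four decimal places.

-0.2570 -0.3920 -0.1830 -0.7840 0.6770

o_n = [-0.5444, -0.2489, 0.4976]
J₁: ẑ×o_n = [0.2489, -0.5444, 0.0000], ω = ẑ
J2: z=[0.9511, -0.3090, 0.0000] o=[-0.2009, -0.6182, 0.0000] → [-0.1538, -0.4733, 0.2451, 0.9511, -0.3090, 0.0000]
J3: z=[0.2865, 0.8818, 0.3746] o=[-0.2611, -0.8034, 0.4821] → [-0.1941, -0.1106, 0.4087, 0.2865, 0.8818, 0.3746]
J4: z=[0.2865, 0.8818, 0.3746] o=[-0.3244, -0.2836, 0.7751] → [-0.2577, -0.0029, 0.2039, 0.2865, 0.8818, 0.3746]
J5: z=[-0.7842, -0.0087, 0.6204] o=[-0.1659, -0.2503, 0.9760] → [0.0033, -0.6100, -0.0044, -0.7842, -0.0087, 0.6204]
q̇ = J⁺·V = [-0.2570, -0.3920, -0.1830, -0.7840, 0.6770]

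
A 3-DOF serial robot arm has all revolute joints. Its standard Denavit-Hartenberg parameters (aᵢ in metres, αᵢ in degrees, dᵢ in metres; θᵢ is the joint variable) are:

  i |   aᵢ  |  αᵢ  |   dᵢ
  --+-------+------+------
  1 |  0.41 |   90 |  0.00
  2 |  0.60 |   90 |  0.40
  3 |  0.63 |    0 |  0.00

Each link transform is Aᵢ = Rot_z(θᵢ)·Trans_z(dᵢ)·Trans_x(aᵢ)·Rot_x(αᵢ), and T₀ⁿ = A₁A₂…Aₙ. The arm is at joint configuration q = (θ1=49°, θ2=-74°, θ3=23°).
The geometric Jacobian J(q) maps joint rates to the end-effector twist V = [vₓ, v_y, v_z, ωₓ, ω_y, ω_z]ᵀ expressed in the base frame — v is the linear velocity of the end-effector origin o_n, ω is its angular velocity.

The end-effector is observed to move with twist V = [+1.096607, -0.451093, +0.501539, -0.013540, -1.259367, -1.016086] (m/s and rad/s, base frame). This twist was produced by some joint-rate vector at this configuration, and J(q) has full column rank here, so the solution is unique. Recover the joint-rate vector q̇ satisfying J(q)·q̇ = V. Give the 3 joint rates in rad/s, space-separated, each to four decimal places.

-0.7410 0.8160 0.9980

o_n = [0.9700, 0.1310, -1.1342]
J₁: ẑ×o_n = [-0.1310, 0.9700, 0.0000], ω = ẑ
J2: z=[0.7547, -0.6561, 0.0000] o=[0.2690, 0.3094, 0.0000] → [0.7441, 0.8560, 0.3252, 0.7547, -0.6561, 0.0000]
J3: z=[-0.6306, -0.7255, -0.2756] o=[0.6794, 0.1718, -0.5768] → [0.3932, -0.4317, 0.2366, -0.6306, -0.7255, -0.2756]
q̇ = J⁺·V = [-0.7410, 0.8160, 0.9980]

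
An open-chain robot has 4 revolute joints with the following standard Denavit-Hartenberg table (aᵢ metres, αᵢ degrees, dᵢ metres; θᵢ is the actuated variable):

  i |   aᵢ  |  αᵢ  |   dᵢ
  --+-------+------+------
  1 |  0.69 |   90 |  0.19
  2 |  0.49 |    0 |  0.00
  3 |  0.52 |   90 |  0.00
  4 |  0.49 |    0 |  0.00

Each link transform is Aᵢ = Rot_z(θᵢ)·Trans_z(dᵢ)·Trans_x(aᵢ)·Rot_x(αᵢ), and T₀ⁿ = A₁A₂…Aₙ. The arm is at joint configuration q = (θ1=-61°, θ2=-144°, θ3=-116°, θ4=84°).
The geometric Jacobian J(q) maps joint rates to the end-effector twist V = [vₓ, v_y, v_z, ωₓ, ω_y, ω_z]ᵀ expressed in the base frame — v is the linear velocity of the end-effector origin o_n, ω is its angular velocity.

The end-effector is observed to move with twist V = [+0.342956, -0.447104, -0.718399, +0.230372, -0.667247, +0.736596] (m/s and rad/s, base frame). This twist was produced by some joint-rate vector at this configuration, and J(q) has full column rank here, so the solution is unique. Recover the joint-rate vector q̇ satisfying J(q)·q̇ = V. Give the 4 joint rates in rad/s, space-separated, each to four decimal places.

o_n = [-0.3320, -0.4063, 0.4645]
J₁: ẑ×o_n = [0.4063, -0.3320, 0.0000], ω = ẑ
J2: z=[-0.8746, -0.4848, 0.0000] o=[0.3345, -0.6035, 0.1900] → [-0.1331, 0.2401, -0.4956, -0.8746, -0.4848, 0.0000]
J3: z=[-0.8746, -0.4848, 0.0000] o=[0.1423, -0.2568, -0.0980] → [-0.2727, 0.4920, -0.0992, -0.8746, -0.4848, 0.0000]
J4: z=[0.4774, -0.8613, 0.1736] o=[0.0986, -0.1778, 0.4141] → [-0.0038, -0.0988, -0.4799, 0.4774, -0.8613, 0.1736]
q̇ = J⁺·V = [0.6140, 0.9270, -0.8050, 0.7060]

0.6140 0.9270 -0.8050 0.7060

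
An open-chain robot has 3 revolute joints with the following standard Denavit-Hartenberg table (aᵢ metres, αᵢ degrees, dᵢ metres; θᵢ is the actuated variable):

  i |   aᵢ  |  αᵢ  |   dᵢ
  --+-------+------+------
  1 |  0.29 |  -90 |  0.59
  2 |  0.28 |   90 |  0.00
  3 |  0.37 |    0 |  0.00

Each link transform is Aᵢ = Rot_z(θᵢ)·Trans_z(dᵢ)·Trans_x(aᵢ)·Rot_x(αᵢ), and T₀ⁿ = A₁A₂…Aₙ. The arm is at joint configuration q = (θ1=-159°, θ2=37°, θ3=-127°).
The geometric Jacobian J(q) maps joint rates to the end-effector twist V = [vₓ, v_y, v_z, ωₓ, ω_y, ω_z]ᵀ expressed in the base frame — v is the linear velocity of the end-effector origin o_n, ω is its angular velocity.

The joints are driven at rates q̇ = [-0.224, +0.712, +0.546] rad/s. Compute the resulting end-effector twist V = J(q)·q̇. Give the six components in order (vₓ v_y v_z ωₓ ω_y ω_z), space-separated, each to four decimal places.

o_n = [-0.4194, 0.1555, 0.5555]
J₁: ẑ×o_n = [-0.1555, -0.4194, 0.0000], ω = ẑ
J2: z=[0.3584, -0.9336, 0.0000] o=[-0.2707, -0.1039, 0.5900] → [0.0322, 0.0124, -0.0458, 0.3584, -0.9336, 0.0000]
J3: z=[-0.5618, -0.2157, 0.7986] o=[-0.4795, -0.1841, 0.4215] → [-0.3001, 0.1233, -0.1778, -0.5618, -0.2157, 0.7986]
V = J·q̇ = [-0.1061, 0.1701, -0.1297, -0.0516, -0.7825, 0.2121]

-0.1061 0.1701 -0.1297 -0.0516 -0.7825 0.2121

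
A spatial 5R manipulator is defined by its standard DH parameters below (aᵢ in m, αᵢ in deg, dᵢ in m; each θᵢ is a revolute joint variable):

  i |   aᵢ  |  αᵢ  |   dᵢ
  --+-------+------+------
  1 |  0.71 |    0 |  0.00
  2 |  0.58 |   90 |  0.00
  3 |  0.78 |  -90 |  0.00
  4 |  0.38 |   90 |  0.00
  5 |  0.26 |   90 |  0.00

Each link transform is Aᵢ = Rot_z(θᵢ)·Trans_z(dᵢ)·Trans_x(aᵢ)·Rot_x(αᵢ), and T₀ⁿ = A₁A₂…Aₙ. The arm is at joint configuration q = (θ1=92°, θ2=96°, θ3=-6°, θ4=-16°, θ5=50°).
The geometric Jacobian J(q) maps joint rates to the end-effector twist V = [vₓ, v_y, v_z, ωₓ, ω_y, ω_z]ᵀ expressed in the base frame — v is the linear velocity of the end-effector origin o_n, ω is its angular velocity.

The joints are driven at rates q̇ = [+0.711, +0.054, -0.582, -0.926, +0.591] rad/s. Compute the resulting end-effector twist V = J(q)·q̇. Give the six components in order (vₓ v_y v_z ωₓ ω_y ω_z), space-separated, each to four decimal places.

-0.2765 -0.9940 -0.6434 0.2582 0.0223 -0.1389

o_n = [-1.9269, 0.5945, 0.0616]
J₁: ẑ×o_n = [-0.5945, -1.9269, 0.0000], ω = ẑ
J2: z=[0.0000, 0.0000, 1.0000] o=[-0.0248, 0.7096, 0.0000] → [0.1150, -1.9021, 0.0000, 0.0000, 0.0000, 1.0000]
J3: z=[-0.1392, 0.9903, 0.0000] o=[-0.5991, 0.6288, 0.0000] → [0.0610, 0.0086, 1.3196, -0.1392, 0.9903, 0.0000]
J4: z=[-0.1035, -0.0145, 0.9945] o=[-1.3673, 0.5209, -0.0815] → [-0.0753, -0.5417, -0.0158, -0.1035, -0.0145, 0.9945]
J5: z=[0.1377, 0.9901, 0.0288] o=[-1.7416, 0.5741, -0.1197] → [0.1789, -0.0303, 0.1862, 0.1377, 0.9901, 0.0288]
V = J·q̇ = [-0.2765, -0.9940, -0.6434, 0.2582, 0.0223, -0.1389]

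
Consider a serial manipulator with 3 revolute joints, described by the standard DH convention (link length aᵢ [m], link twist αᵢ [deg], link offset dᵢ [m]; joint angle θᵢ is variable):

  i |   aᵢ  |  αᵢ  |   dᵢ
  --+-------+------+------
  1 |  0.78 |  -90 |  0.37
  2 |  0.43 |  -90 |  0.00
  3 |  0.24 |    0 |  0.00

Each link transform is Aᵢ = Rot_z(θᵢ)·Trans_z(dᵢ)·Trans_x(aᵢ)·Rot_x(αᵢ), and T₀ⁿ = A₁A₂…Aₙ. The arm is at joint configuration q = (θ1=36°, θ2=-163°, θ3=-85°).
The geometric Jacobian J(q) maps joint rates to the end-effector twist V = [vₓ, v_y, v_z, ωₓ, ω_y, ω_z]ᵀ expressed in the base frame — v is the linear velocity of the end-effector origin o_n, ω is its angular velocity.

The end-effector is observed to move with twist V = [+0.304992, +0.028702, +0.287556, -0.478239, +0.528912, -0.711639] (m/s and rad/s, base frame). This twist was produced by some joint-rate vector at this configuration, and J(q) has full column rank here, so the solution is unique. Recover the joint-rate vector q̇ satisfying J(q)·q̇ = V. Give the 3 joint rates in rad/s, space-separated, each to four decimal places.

-0.4630 0.7090 -0.2600

o_n = [0.1416, 0.3984, 0.5018]
J₁: ẑ×o_n = [-0.3984, 0.1416, 0.0000], ω = ẑ
J2: z=[-0.5878, 0.8090, 0.0000] o=[0.6310, 0.4585, 0.3700] → [0.1067, 0.0775, 0.4312, -0.5878, 0.8090, 0.0000]
J3: z=[0.2365, 0.1719, 0.9563] o=[0.2984, 0.2168, 0.4957] → [-0.1727, -0.1513, 0.0699, 0.2365, 0.1719, 0.9563]
q̇ = J⁺·V = [-0.4630, 0.7090, -0.2600]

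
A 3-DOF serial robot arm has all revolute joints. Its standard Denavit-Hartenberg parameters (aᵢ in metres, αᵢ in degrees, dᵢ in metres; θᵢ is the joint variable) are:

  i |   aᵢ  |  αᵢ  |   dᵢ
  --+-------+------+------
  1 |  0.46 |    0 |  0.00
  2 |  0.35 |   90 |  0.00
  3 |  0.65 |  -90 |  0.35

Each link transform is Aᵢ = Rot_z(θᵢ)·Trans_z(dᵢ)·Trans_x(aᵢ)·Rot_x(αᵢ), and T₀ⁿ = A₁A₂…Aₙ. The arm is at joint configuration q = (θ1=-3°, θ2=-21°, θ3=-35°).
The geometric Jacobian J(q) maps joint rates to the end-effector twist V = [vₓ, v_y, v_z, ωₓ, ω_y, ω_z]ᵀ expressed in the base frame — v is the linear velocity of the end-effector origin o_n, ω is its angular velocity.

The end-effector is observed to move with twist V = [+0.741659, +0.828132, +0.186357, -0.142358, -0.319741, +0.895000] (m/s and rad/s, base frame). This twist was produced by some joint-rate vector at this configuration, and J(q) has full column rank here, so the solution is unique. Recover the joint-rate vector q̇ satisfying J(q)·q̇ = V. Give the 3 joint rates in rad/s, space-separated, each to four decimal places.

0.6250 0.2700 0.3500

o_n = [1.1232, -0.7027, -0.3728]
J₁: ẑ×o_n = [0.7027, 1.1232, -0.0000], ω = ẑ
J2: z=[0.0000, 0.0000, 1.0000] o=[0.4594, -0.0241, 0.0000] → [0.6787, 0.6638, -0.0000, 0.0000, 0.0000, 1.0000]
J3: z=[-0.4067, -0.9135, 0.0000] o=[0.7791, -0.1664, 0.0000] → [0.3406, -0.1516, 0.5324, -0.4067, -0.9135, 0.0000]
q̇ = J⁺·V = [0.6250, 0.2700, 0.3500]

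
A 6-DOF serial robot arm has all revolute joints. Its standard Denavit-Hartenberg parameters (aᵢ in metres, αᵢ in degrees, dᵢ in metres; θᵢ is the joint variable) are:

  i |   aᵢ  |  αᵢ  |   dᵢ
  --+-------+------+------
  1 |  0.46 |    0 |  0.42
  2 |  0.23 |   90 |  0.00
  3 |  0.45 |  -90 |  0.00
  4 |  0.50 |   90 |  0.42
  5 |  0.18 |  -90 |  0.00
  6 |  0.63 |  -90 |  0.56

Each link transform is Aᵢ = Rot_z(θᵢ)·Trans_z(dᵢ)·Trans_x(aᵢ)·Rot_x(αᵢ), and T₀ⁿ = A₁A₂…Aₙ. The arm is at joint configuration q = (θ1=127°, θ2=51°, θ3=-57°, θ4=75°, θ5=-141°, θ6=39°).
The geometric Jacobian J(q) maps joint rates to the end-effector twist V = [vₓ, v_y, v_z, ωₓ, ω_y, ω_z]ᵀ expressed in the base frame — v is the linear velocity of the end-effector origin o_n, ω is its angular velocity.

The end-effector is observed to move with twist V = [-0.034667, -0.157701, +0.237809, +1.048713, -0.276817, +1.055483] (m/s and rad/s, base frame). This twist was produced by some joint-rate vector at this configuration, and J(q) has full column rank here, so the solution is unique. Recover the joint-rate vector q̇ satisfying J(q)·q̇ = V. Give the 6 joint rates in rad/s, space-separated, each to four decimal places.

o_n = [-0.2388, -0.0576, 0.0539]
J₁: ẑ×o_n = [0.0576, -0.2388, 0.0000], ω = ẑ
J2: z=[0.0000, 0.0000, 1.0000] o=[-0.2768, 0.3674, 0.4200] → [0.4249, 0.0380, -0.0000, 0.0000, 0.0000, 1.0000]
J3: z=[0.0349, 0.9994, 0.0000] o=[-0.5067, 0.3754, 0.4200] → [-0.3659, 0.0128, -0.2828, 0.0349, 0.9994, 0.0000]
J4: z=[-0.8382, 0.0293, 0.5446] o=[-0.7516, 0.3840, 0.0426] → [0.2408, 0.2888, 0.3550, -0.8382, 0.0293, 0.5446]
J5: z=[-0.5167, 0.2770, -0.8101] o=[-1.1910, -0.0840, 0.1628] → [-0.0088, -0.8276, -0.2774, -0.5167, 0.2770, -0.8101]
J6: z=[0.5415, -0.6272, -0.5599] o=[-1.0716, 0.0471, 0.1315] → [-0.0099, -0.4242, 0.4656, 0.5415, -0.6272, -0.5599]
q̇ = J⁺·V = [0.8960, 0.3370, 0.3370, -0.4320, -0.5620, 0.7100]

0.8960 0.3370 0.3370 -0.4320 -0.5620 0.7100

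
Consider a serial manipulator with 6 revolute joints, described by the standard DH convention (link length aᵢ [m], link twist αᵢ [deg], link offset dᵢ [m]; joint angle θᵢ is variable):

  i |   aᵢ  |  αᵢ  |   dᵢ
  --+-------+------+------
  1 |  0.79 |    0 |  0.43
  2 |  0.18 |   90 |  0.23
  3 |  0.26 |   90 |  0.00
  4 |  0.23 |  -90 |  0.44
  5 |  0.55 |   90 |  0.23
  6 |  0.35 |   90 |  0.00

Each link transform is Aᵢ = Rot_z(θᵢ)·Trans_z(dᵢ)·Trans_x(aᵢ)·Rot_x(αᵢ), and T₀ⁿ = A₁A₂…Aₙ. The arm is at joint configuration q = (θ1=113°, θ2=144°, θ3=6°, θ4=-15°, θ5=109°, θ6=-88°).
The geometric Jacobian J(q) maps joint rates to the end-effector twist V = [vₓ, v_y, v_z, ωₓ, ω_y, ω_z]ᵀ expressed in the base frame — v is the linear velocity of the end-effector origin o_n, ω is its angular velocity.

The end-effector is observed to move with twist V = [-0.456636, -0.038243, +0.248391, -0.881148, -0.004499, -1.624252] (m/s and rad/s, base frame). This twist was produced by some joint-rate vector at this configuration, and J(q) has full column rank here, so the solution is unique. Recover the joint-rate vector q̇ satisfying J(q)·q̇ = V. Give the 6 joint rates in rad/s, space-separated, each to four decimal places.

o_n = [-0.2838, 0.2665, 0.7798]
J₁: ẑ×o_n = [-0.2665, -0.2838, 0.0000], ω = ẑ
J2: z=[0.0000, 0.0000, 1.0000] o=[-0.3087, 0.7272, 0.4300] → [0.4607, 0.0249, -0.0000, 0.0000, 0.0000, 1.0000]
J3: z=[-0.9744, 0.2250, 0.0000] o=[-0.3492, 0.5518, 0.6600] → [0.0269, 0.1167, 0.2633, -0.9744, 0.2250, 0.0000]
J4: z=[-0.0235, -0.1018, -0.9945] o=[-0.4073, 0.2999, 0.6872] → [-0.0426, -0.1207, 0.0134, -0.0235, -0.1018, -0.9945]
J5: z=[-0.9991, -0.0335, 0.0271] o=[-0.4094, 0.0264, 0.2728] → [-0.0235, 0.5099, -0.2357, -0.9991, -0.0335, 0.0271]
J6: z=[0.0418, -0.9069, 0.4193] o=[-0.6334, 0.2497, 0.7781] → [-0.0085, 0.1465, 0.3178, 0.0418, -0.9069, 0.4193]
q̇ = J⁺·V = [0.1470, -0.8610, 0.8260, 0.9590, 0.0580, 0.1000]

0.1470 -0.8610 0.8260 0.9590 0.0580 0.1000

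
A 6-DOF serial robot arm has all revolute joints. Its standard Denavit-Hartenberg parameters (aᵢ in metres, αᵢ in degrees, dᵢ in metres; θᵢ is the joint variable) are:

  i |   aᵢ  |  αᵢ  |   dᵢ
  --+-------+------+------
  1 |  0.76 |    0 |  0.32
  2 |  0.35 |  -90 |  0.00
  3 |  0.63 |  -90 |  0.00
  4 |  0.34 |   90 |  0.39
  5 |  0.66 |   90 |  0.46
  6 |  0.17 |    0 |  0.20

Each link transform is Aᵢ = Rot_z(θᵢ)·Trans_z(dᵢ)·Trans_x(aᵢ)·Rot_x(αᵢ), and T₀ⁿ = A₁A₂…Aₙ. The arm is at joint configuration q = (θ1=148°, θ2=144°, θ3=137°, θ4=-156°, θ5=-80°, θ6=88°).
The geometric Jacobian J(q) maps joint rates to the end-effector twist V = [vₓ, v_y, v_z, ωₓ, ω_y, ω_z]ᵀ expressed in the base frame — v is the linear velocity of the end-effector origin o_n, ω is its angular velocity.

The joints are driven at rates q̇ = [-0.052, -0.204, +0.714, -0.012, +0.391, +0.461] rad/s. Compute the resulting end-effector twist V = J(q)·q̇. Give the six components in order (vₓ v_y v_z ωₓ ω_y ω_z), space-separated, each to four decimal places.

-0.0756 0.2180 0.1153 0.1131 0.1797 -0.4977

o_n = [-0.9103, -0.1947, 0.0064]
J₁: ẑ×o_n = [0.1947, -0.9103, 0.0000], ω = ẑ
J2: z=[0.0000, 0.0000, 1.0000] o=[-0.6445, 0.4027, 0.3200] → [0.5975, -0.2658, 0.0000, 0.0000, 0.0000, 1.0000]
J3: z=[0.9272, 0.3746, 0.0000] o=[-0.5134, 0.0782, 0.3200] → [-0.1175, 0.2907, -0.1044, 0.9272, 0.3746, 0.0000]
J4: z=[-0.2555, 0.6323, 0.7314] o=[-0.6860, 0.5054, -0.1097] → [0.5855, -0.1344, 0.3207, -0.2555, 0.6323, 0.7314]
J5: z=[-0.7356, -0.6180, 0.2774] o=[-0.5723, 0.5932, 0.3874] → [0.4540, -0.3740, 0.3708, -0.7356, -0.6180, 0.2774]
J6: z=[-0.5735, 0.3502, -0.7406] o=[-0.6727, -0.1556, 0.1110] → [-0.0656, 0.1159, 0.1056, -0.5735, 0.3502, -0.7406]
V = J·q̇ = [-0.0756, 0.2180, 0.1153, 0.1131, 0.1797, -0.4977]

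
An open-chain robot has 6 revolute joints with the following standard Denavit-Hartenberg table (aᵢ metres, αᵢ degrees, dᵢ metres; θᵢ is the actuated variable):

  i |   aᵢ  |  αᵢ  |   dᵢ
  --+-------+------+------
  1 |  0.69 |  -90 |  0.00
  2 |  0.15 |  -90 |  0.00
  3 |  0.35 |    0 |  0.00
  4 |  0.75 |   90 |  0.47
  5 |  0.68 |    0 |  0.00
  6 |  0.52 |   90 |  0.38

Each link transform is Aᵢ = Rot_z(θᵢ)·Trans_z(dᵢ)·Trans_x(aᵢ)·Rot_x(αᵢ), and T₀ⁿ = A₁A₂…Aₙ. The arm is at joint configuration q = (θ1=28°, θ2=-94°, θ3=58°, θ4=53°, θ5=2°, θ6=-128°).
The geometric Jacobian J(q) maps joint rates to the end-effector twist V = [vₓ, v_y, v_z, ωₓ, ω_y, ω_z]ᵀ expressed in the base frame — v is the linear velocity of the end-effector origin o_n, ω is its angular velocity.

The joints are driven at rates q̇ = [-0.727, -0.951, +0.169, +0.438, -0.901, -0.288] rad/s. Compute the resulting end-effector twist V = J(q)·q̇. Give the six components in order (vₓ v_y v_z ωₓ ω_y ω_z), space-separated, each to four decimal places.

-1.3342 -0.8172 -0.5638 0.8494 -0.1428 -1.7920

o_n = [1.3518, -0.9600, 0.2918]
J₁: ẑ×o_n = [0.9600, 1.3518, -0.0000], ω = ẑ
J2: z=[-0.4695, 0.8829, 0.0000] o=[0.6092, 0.3239, 0.0000] → [0.2577, 0.1370, -0.0528, -0.4695, 0.8829, 0.0000]
J3: z=[0.8808, 0.4683, 0.0698] o=[0.6000, 0.3190, 0.1496] → [0.1558, -0.0728, -1.4787, 0.8808, 0.4683, 0.0698]
J4: z=[0.8808, 0.4683, 0.0698] o=[0.7279, 0.0509, 0.3347] → [0.0505, 0.0812, -1.1826, 0.8808, 0.4683, 0.0698]
J5: z=[0.1107, -0.3470, 0.9313] o=[1.4872, -0.3384, 0.0993] → [0.5121, -0.1474, -0.1158, 0.1107, -0.3470, 0.9313]
J6: z=[0.1107, -0.3470, 0.9313] o=[1.8209, -0.8795, -0.1420] → [-0.0755, -0.4850, -0.1717, 0.1107, -0.3470, 0.9313]
V = J·q̇ = [-1.3342, -0.8172, -0.5638, 0.8494, -0.1428, -1.7920]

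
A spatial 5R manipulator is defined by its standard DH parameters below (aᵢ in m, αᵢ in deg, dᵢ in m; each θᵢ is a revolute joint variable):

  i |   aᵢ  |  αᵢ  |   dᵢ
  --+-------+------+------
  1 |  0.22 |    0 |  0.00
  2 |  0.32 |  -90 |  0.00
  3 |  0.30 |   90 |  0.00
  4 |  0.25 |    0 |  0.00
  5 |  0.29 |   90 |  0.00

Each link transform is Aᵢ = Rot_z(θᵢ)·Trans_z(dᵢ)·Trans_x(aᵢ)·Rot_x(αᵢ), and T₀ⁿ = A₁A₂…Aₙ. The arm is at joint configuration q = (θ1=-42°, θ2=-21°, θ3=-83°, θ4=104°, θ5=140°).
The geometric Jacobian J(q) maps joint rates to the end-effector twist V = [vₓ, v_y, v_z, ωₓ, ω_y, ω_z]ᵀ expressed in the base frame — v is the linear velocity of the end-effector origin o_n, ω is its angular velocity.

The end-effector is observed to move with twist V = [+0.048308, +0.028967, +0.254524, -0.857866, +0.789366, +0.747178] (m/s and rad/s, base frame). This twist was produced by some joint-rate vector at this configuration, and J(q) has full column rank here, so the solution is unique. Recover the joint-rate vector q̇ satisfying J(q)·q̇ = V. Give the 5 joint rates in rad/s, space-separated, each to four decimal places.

o_n = [0.2989, -0.4527, 0.1116]
J₁: ẑ×o_n = [0.4527, 0.2989, -0.0000], ω = ẑ
J2: z=[0.0000, 0.0000, 1.0000] o=[0.1635, -0.1472, 0.0000] → [0.3055, 0.1354, -0.0000, 0.0000, 0.0000, 1.0000]
J3: z=[0.8910, 0.4540, 0.0000] o=[0.3088, -0.4323, 0.0000] → [0.0506, -0.0994, -0.0137, 0.8910, 0.4540, 0.0000]
J4: z=[-0.4506, 0.8844, 0.1219] o=[0.3254, -0.4649, 0.2978] → [-0.1662, -0.0871, 0.0179, -0.4506, 0.8844, 0.1219]
J5: z=[-0.4506, 0.8844, 0.1219] o=[0.5382, -0.3482, 0.2377] → [-0.0989, -0.0860, 0.2587, -0.4506, 0.8844, 0.1219]
q̇ = J⁺·V = [0.0030, 0.6100, -0.4060, 0.1490, 0.9520]

0.0030 0.6100 -0.4060 0.1490 0.9520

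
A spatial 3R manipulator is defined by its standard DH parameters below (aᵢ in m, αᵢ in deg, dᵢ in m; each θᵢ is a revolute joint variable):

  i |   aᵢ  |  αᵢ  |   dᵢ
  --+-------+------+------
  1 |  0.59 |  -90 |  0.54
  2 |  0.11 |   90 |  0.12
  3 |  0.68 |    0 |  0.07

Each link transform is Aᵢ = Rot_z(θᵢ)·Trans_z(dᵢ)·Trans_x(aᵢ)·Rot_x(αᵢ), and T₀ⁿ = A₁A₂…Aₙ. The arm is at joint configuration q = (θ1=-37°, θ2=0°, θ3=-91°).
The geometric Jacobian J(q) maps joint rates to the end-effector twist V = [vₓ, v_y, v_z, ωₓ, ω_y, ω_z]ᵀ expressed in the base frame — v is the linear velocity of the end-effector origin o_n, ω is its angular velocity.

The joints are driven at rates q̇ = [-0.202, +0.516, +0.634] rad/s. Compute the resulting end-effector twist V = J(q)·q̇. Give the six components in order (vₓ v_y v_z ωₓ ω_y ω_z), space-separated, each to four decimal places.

o_n = [0.2126, -0.8613, 0.6100]
J₁: ẑ×o_n = [0.8613, 0.2126, -0.0000], ω = ẑ
J2: z=[0.6018, 0.7986, 0.0000] o=[0.4712, -0.3551, 0.5400] → [0.0559, -0.0421, -0.0981, 0.6018, 0.7986, 0.0000]
J3: z=[-0.0000, -0.0000, 1.0000] o=[0.6313, -0.3254, 0.5400] → [0.5358, -0.4186, -0.0000, -0.0000, -0.0000, 1.0000]
V = J·q̇ = [0.1946, -0.3301, -0.0506, 0.3105, 0.4121, 0.4320]

0.1946 -0.3301 -0.0506 0.3105 0.4121 0.4320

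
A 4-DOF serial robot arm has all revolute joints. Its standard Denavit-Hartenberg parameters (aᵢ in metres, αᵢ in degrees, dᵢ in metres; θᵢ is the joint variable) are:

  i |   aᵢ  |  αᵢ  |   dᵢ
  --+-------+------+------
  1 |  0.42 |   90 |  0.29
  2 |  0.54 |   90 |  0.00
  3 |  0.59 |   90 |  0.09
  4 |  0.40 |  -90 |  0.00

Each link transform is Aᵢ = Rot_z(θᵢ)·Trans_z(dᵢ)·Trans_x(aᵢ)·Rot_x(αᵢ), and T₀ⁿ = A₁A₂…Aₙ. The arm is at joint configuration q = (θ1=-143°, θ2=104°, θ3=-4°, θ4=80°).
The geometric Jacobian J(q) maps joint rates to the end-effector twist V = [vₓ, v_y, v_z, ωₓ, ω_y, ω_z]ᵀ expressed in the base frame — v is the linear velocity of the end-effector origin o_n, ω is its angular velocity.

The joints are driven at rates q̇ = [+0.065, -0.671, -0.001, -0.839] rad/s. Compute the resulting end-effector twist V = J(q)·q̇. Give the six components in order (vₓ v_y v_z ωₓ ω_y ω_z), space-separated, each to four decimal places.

-0.5366 -0.4829 0.1851 -0.0878 0.1416 0.1215

o_n = [-0.4513, -0.3977, 1.5693]
J₁: ẑ×o_n = [0.3977, -0.4513, 0.0000], ω = ẑ
J2: z=[-0.6018, 0.7986, 0.0000] o=[-0.3354, -0.2528, 0.2900] → [1.0217, 0.7699, 0.1798, -0.6018, 0.7986, 0.0000]
J3: z=[-0.7749, -0.5839, 0.2419] o=[-0.2311, -0.1741, 0.8140] → [-0.3870, 0.5321, 0.0446, -0.7749, -0.5839, 0.2419]
J4: z=[0.5869, -0.8068, -0.0677] o=[-0.1624, -0.1739, 1.4068] → [-0.1463, -0.0758, -0.3645, 0.5869, -0.8068, -0.0677]
V = J·q̇ = [-0.5366, -0.4829, 0.1851, -0.0878, 0.1416, 0.1215]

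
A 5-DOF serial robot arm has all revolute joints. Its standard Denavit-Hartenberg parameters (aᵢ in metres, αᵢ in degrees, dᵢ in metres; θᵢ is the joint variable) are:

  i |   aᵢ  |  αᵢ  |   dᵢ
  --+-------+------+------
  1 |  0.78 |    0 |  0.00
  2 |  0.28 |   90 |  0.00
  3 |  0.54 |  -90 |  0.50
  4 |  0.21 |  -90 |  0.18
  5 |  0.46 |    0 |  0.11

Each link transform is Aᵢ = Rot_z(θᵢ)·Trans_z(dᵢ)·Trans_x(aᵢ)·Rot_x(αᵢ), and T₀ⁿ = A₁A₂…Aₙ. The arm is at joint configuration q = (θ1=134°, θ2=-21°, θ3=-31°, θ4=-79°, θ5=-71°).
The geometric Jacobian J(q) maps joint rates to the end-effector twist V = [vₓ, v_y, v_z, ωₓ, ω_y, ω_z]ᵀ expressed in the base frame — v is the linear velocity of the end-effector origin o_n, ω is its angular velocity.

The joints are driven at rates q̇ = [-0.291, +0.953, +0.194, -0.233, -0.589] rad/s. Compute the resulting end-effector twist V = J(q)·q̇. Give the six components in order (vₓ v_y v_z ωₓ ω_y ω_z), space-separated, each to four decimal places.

o_n = [-0.2490, 2.0010, 0.1580]
J₁: ẑ×o_n = [-2.0010, -0.2490, 0.0000], ω = ẑ
J2: z=[0.0000, 0.0000, 1.0000] o=[-0.5418, 0.5611, 0.0000] → [-1.4399, 0.2928, 0.0000, 0.0000, 0.0000, 1.0000]
J3: z=[0.9205, 0.3907, 0.0000] o=[-0.6512, 0.8188, 0.0000] → [0.0617, -0.1455, 0.9310, 0.9205, 0.3907, 0.0000]
J4: z=[-0.2012, 0.4741, 0.8572] o=[-0.3718, 1.4403, -0.2781] → [-0.2738, 0.1931, -0.1711, -0.2012, 0.4741, 0.8572]
J5: z=[-0.5044, 0.7000, -0.5056] o=[-0.2317, 1.6378, -0.1445] → [0.3954, 0.1613, -0.1711, -0.5044, 0.7000, -0.5056]
V = J·q̇ = [-0.9470, 0.1833, 0.3213, 0.5226, -0.4469, 0.7601]

-0.9470 0.1833 0.3213 0.5226 -0.4469 0.7601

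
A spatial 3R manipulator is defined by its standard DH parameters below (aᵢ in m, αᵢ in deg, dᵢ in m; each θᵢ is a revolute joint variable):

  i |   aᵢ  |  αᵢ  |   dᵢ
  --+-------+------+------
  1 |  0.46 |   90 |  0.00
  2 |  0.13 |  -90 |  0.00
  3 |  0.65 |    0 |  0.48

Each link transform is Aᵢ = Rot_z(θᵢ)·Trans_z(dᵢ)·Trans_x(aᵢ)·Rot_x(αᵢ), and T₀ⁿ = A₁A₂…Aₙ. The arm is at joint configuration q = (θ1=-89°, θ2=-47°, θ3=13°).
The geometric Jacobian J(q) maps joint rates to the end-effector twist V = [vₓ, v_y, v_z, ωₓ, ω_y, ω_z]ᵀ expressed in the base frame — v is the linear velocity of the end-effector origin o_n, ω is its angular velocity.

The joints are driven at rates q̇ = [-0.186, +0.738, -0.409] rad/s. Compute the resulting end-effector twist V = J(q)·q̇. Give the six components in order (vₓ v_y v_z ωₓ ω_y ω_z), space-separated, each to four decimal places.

-0.5025 -0.2472 0.5995 -0.7431 0.2862 -0.4649

o_n = [0.1694, -1.3289, -0.2309]
J₁: ẑ×o_n = [1.3289, 0.1694, -0.0000], ω = ẑ
J2: z=[-0.9998, -0.0175, 0.0000] o=[0.0080, -0.4599, 0.0000] → [0.0040, -0.2309, 0.8716, -0.9998, -0.0175, 0.0000]
J3: z=[0.0128, -0.7312, 0.6820] o=[0.0096, -0.5486, -0.0951] → [0.6315, 0.1108, 0.1069, 0.0128, -0.7312, 0.6820]
V = J·q̇ = [-0.5025, -0.2472, 0.5995, -0.7431, 0.2862, -0.4649]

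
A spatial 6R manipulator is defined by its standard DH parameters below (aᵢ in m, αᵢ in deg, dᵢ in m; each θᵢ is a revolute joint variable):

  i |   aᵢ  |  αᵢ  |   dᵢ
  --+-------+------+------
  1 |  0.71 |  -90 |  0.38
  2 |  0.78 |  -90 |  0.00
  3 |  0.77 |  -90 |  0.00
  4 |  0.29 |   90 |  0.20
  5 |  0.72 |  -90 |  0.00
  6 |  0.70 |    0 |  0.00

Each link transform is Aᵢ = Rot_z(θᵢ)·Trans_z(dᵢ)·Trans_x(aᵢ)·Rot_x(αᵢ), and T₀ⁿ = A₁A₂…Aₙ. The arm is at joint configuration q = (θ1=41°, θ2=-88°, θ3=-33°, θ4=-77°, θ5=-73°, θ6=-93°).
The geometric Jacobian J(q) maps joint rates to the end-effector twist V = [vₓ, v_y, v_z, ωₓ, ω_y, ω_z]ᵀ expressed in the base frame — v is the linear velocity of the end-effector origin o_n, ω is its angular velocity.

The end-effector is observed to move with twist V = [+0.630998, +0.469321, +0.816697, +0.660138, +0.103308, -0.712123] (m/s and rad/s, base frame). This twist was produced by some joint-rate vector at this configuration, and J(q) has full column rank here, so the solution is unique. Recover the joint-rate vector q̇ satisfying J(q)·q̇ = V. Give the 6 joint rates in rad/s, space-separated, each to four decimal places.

0.1440 0.2860 0.9390 0.2570 0.9460 -0.5970

o_n = [0.7122, 1.2667, 1.0574]
J₁: ẑ×o_n = [-1.2667, 0.7122, 0.0000], ω = ẑ
J2: z=[-0.6561, 0.7547, 0.0000] o=[0.5358, 0.4658, 0.3800] → [0.5112, 0.4444, -0.6585, -0.6561, 0.7547, 0.0000]
J3: z=[0.7542, 0.6557, -0.0349] o=[0.5564, 0.4837, 1.1595] → [-0.0396, 0.0716, 0.4885, 0.7542, 0.6557, -0.0349]
J4: z=[0.5646, -0.6205, 0.5443] o=[0.2983, 0.8150, 1.8049] → [0.2179, 0.6473, 0.5119, 0.5646, -0.6205, 0.5443]
J5: z=[0.4963, -0.2717, -0.8245] o=[0.6024, 0.9042, 1.9586] → [0.5438, 0.3568, 0.2097, 0.4963, -0.2717, -0.8245]
J6: z=[0.7958, 0.5221, 0.3069] o=[0.3525, 1.4863, 1.6163] → [-0.2244, 0.5552, -0.3625, 0.7958, 0.5221, 0.3069]
q̇ = J⁺·V = [0.1440, 0.2860, 0.9390, 0.2570, 0.9460, -0.5970]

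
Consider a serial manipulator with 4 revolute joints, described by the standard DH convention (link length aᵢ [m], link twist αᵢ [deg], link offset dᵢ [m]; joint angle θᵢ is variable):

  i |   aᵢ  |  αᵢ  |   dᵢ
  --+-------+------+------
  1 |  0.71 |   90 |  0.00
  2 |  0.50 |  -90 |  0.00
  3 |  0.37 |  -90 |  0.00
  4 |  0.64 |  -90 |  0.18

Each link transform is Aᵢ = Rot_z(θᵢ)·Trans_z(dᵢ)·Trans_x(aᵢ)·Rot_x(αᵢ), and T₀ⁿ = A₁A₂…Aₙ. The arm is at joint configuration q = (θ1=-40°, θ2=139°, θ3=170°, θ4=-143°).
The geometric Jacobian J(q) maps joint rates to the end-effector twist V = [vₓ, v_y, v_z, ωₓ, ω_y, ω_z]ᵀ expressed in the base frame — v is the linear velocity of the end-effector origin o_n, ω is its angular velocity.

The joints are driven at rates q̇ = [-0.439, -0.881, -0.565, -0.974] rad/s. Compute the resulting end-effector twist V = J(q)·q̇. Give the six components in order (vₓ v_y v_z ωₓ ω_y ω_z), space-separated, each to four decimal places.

0.0269 -0.1863 1.1700 1.3690 1.2535 0.0984

o_n = [-0.1307, -0.1537, 0.1080]
J₁: ẑ×o_n = [0.1537, -0.1307, 0.0000], ω = ẑ
J2: z=[-0.6428, -0.7660, 0.0000] o=[0.5439, -0.4564, 0.0000] → [-0.0827, 0.0694, -0.7113, -0.6428, -0.7660, 0.0000]
J3: z=[-0.5026, 0.4217, -0.7547] o=[0.2548, -0.2138, 0.3280] → [-0.0474, 0.1804, 0.1324, -0.5026, 0.4217, -0.7547]
J4: z=[-0.5326, -0.8386, -0.1139] o=[0.5068, -0.3414, 0.0890] → [0.0054, 0.0828, -0.6346, -0.5326, -0.8386, -0.1139]
V = J·q̇ = [0.0269, -0.1863, 1.1700, 1.3690, 1.2535, 0.0984]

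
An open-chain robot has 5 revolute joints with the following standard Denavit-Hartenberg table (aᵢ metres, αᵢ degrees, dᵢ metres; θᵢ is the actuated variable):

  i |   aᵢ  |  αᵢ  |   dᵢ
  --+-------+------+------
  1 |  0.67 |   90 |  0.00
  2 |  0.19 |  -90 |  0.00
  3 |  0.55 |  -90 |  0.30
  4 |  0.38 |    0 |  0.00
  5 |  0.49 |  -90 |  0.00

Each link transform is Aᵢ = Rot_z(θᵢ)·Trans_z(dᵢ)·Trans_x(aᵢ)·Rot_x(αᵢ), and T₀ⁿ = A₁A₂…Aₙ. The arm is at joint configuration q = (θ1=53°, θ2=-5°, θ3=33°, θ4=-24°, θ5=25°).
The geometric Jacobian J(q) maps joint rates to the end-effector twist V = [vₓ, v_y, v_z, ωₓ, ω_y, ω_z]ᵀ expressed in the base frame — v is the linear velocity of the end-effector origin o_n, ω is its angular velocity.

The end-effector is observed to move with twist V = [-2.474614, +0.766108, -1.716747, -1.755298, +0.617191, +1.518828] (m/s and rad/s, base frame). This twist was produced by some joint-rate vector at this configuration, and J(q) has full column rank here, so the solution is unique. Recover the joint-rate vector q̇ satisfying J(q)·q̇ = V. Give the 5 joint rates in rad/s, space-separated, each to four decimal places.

o_n = [0.6346, 2.0975, 0.3264]
J₁: ẑ×o_n = [-2.0975, 0.6346, 0.0000], ω = ẑ
J2: z=[0.7986, -0.6018, 0.0000] o=[0.4032, 0.5351, 0.0000] → [-0.1964, -0.2606, 1.3870, 0.7986, -0.6018, 0.0000]
J3: z=[0.0525, 0.0696, 0.9962] o=[0.5171, 0.6862, -0.0166] → [-1.3820, 0.0991, 0.0658, 0.0525, 0.0696, 0.9962]
J4: z=[-0.9963, 0.0714, 0.0475] o=[0.5702, 1.2544, 0.2421] → [-0.0340, 0.0870, -0.8446, -0.9963, 0.0714, 0.0475]
J5: z=[-0.9963, 0.0714, 0.0475] o=[0.6018, 1.6106, 0.3707] → [-0.0263, -0.0426, -0.4874, -0.9963, 0.0714, 0.0475]
q̇ = J⁺·V = [0.8040, -0.8130, 0.6630, 0.2090, 0.9360]

0.8040 -0.8130 0.6630 0.2090 0.9360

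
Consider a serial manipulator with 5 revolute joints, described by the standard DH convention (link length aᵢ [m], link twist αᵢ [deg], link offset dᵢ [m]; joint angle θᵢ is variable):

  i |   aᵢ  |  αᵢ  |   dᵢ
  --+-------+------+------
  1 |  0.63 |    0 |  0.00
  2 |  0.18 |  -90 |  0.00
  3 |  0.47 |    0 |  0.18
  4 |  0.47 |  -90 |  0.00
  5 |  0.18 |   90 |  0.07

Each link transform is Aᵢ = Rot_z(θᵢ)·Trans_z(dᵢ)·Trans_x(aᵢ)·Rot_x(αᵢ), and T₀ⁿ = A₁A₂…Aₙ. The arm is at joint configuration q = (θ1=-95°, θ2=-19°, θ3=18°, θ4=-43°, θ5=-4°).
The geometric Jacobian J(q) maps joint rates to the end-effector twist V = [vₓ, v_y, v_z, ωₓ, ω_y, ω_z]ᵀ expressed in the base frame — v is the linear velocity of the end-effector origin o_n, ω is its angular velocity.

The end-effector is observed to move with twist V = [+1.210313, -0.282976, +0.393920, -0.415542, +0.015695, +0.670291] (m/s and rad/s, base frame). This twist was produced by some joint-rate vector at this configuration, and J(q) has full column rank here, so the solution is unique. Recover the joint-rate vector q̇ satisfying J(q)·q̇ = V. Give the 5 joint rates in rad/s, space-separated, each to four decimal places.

0.0650 0.9370 -0.3430 -0.0430 0.3660

o_n = [-0.3855, -1.8435, 0.0658]
J₁: ẑ×o_n = [1.8435, -0.3855, 0.0000], ω = ẑ
J2: z=[0.0000, 0.0000, 1.0000] o=[-0.0549, -0.6276, 0.0000] → [1.2159, -0.3306, 0.0000, 0.0000, 0.0000, 1.0000]
J3: z=[0.9135, -0.4067, 0.0000] o=[-0.1281, -0.7920, 0.0000] → [-0.0268, -0.0601, -1.0653, 0.9135, -0.4067, 0.0000]
J4: z=[0.9135, -0.4067, 0.0000] o=[-0.1455, -1.2736, -0.1452] → [-0.0859, -0.1928, -0.6183, 0.9135, -0.4067, 0.0000]
J5: z=[-0.1719, -0.3861, -0.9063] o=[-0.3187, -1.6627, 0.0534] → [-0.1687, 0.0626, 0.0053, -0.1719, -0.3861, -0.9063]
q̇ = J⁺·V = [0.0650, 0.9370, -0.3430, -0.0430, 0.3660]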